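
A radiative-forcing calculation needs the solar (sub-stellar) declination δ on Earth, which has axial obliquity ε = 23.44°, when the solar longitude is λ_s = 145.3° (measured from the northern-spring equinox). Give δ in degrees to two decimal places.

sin δ = sin ε · sin λ_s = sin 23.44° × sin 145.3° = 0.226453.
δ = arcsin(0.226453) = +13.09°.

δ = +13.09°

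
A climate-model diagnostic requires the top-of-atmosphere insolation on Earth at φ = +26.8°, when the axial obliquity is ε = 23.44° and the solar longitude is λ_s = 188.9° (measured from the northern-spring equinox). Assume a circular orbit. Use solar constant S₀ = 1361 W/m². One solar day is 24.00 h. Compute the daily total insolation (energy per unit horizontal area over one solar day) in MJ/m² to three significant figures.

31.7 MJ/m²

Solar declination: sin δ = sin ε · sin λ_s = sin 23.44° × sin 188.9° = -0.06154, so δ = -3.528°.
cos H₀ = −tan(+26.8°) tan(-3.528°) = 0.0311, H₀ = 1.5396 rad.
Bracket: H₀ sin φ sin δ + cos φ cos δ sin H₀ = 1.5396×0.45088×-0.06154 + 0.89259×0.99810×0.99951 = -0.042720 + 0.890458 = 0.847738.
Q̄ = (S₀/π) × [bracket] = (1361/π) × 0.847738 = 367.26 W/m².
Daily total = Q̄ × 24.00 h × 3600 s/h = 367.26 × 24.00 × 3600 / 10⁶ = 31.73 MJ/m².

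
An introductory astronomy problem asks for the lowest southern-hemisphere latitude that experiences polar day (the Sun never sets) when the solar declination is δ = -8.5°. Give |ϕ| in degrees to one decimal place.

|ϕ| = 81.5°

Polar day requires cos h₀ = −tan ϕ tan δ ≤ −1, i.e. tan ϕ tan δ ≥ 1.
The boundary is |tan ϕ| · |tan δ| = 1, so |ϕ| = 90° − |δ| = 90° − 8.5° = 81.5° in the southern hemisphere.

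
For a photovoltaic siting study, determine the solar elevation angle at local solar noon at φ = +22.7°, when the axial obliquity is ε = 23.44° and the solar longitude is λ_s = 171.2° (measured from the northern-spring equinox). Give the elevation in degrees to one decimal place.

Solar declination: sin δ = sin ε · sin λ_s = sin 23.44° × sin 171.2° = 0.06086, so δ = +3.489°.
At local noon the hour angle is zero, so the zenith angle equals |φ − δ| = |+22.7° − (+3.489°)| = 19.211°.
Elevation = 90° − 19.211° = 70.8°.

70.8°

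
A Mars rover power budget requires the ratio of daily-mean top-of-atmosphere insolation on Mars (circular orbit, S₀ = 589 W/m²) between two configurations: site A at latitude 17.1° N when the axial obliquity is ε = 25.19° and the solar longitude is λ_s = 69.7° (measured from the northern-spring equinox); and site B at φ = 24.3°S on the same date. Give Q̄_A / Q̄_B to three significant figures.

— Configuration A (φ=+17.1°):
Solar declination: sin δ = sin ε · sin λ_s = sin 25.19° × sin 69.7° = 0.39919, so δ = +23.527°.
cos H₀ = −tan(+17.1°) tan(+23.527°) = -0.1339, H₀ = 1.7051 rad.
Bracket: H₀ sin φ sin δ + cos φ cos δ sin H₀ = 1.7051×0.29404×0.39919 + 0.95579×0.91687×0.99099 = 0.200141 + 0.868439 = 1.068580.
Q̄ = (S₀/π) × [bracket] = (589/π) × 1.068580 = 200.34 W/m².
— Configuration B (φ=-24.3°):
cos H₀ = −tan(-24.3°) tan(+23.527°) = 0.1966, H₀ = 1.3729 rad.
Bracket: H₀ sin φ sin δ + cos φ cos δ sin H₀ = 1.3729×-0.41151×0.39919 + 0.91140×0.91687×0.98049 = -0.225527 + 0.819332 = 0.593805.
Q̄ = (S₀/π) × [bracket] = (589/π) × 0.593805 = 111.33 W/m².
Ratio Q̄_A / Q̄_B = 200.34 / 111.33 = 1.800.

Q̄_A / Q̄_B ≈ 1.80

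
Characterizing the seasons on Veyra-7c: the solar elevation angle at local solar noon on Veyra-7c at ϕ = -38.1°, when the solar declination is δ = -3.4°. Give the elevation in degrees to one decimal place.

55.3°

At local noon the hour angle is zero, so the zenith angle equals |ϕ − δ| = |-38.1° − (-3.400°)| = 34.700°.
Elevation = 90° − 34.700° = 55.3°.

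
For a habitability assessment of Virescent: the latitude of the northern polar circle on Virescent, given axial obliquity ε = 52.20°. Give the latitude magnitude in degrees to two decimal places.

The polar circle is the lowest latitude that experiences at least one full rotation of continuous daylight at the northern-summer solstice; it lies at |φ| = 90° − ε = 90° − 52.20° = 37.80°.

37.80°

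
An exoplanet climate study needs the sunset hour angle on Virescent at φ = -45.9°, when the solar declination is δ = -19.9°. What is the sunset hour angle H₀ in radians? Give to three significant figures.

H₀ = 1.95 rad

cos H₀ = −tan φ · tan δ = −tan(-45.9°) × tan(-19.900°) = -0.3735, so H₀ = 1.9536 rad = 111.93°.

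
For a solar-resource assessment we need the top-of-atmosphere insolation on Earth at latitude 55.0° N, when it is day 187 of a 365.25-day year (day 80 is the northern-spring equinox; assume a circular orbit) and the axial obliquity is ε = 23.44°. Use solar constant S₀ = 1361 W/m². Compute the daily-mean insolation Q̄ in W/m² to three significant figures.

Solar longitude: λ_s = 360° × (187 − 80)/365.25 = 105.462°.
sin δ = sin 23.44° × sin 105.462° = 0.38339, so δ = +22.544°.
cos H₀ = −tan(+55.0°) tan(+22.544°) = -0.5928, H₀ = 2.2054 rad.
Bracket: H₀ sin φ sin δ + cos φ cos δ sin H₀ = 2.2054×0.81915×0.38339 + 0.57358×0.92359×0.80532 = 0.692615 + 0.426620 = 1.119235.
Q̄ = (S₀/π) × [bracket] = (1361/π) × 1.119235 = 484.9 W/m².

Q̄ ≈ 485 W/m²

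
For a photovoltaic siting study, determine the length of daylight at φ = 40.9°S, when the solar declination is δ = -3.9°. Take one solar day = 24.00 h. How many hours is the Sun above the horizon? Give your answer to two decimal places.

12.45 h

cos H₀ = −tan φ · tan δ = −tan(-40.9°) × tan(-3.900°) = -0.0591, so H₀ = 1.6299 rad = 93.39°.
Daylight = 2H₀/(2π) × 24.00 h = (1.6299/π) × 24.00 = 12.45 h.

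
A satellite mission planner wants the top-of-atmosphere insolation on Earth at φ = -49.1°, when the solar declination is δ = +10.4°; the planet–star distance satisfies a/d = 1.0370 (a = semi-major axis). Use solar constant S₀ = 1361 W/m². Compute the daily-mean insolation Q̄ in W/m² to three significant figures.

cos H₀ = −tan(-49.1°) tan(+10.400°) = 0.2119, H₀ = 1.3573 rad.
Bracket: H₀ sin φ sin δ + cos φ cos δ sin H₀ = 1.3573×-0.75585×0.18052 + 0.65474×0.98357×0.97730 = -0.185198 + 0.629364 = 0.444166.
Inverse-square distance factor (a/d)² = 1.0370² = 1.075369.
Q̄ = (S₀/π) × 1.075369 × [bracket] = (1361/π) × 1.075369 × 0.444166 = 206.9 W/m².

Q̄ ≈ 207 W/m²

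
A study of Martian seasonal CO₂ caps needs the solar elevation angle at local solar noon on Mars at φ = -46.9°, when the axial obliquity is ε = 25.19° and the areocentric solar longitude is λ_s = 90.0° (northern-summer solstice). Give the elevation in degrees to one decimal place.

sin δ = sin 25.19° × sin 90.0° = 0.42562, so δ = +25.190°.
At local noon the hour angle is zero, so the zenith angle equals |φ − δ| = |-46.9° − (+25.190°)| = 72.090°.
Elevation = 90° − 72.090° = 17.9°.

17.9°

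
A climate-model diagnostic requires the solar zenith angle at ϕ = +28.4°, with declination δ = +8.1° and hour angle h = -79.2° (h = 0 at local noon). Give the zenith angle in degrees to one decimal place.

θ_z = 76.7°

cos θ_z = sin ϕ sin δ + cos ϕ cos δ cos h = 0.067016 + 0.163185 = 0.230201.
θ_z = arccos(0.230201) = 76.7°.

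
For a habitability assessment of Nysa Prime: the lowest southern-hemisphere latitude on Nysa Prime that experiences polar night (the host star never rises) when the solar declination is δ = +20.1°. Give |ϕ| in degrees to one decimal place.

Polar night requires cos h₀ = −tan ϕ tan δ ≥ 1, i.e. tan ϕ tan δ ≤ −1.
The boundary is |tan ϕ| · |tan δ| = 1, so |ϕ| = 90° − |δ| = 90° − 20.1° = 69.9° in the southern hemisphere.

|ϕ| = 69.9°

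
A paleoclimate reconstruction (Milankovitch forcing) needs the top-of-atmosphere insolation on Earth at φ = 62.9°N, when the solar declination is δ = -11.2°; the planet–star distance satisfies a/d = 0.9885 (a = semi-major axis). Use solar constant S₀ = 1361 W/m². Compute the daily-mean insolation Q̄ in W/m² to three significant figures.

cos H₀ = −tan(+62.9°) tan(-11.200°) = 0.3869, H₀ = 1.1735 rad.
Bracket: H₀ sin φ sin δ + cos φ cos δ sin H₀ = 1.1735×0.89021×-0.19423 + 0.45554×0.98096×0.92211 = -0.202905 + 0.412060 = 0.209155.
Inverse-square distance factor (a/d)² = 0.9885² = 0.977132.
Q̄ = (S₀/π) × 0.977132 × [bracket] = (1361/π) × 0.977132 × 0.209155 = 88.54 W/m².

Q̄ ≈ 88.5 W/m²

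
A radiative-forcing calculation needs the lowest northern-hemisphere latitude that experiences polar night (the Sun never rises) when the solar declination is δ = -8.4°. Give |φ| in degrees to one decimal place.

|φ| = 81.6°

Polar night requires cos H₀ = −tan φ tan δ ≥ 1, i.e. tan φ tan δ ≤ −1.
The boundary is |tan φ| · |tan δ| = 1, so |φ| = 90° − |δ| = 90° − 8.4° = 81.6° in the northern hemisphere.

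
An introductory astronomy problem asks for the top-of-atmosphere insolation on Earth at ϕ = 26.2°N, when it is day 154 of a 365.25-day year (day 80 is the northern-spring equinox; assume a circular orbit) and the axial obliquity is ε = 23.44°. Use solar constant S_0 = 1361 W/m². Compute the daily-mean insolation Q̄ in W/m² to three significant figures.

Q̄ ≈ 481 W/m²

Solar longitude: L_s = 360° × (154 − 80)/365.25 = 72.936°.
sin δ = sin 23.44° × sin 72.936° = 0.38028, so δ = +22.351°.
cos h₀ = −tan(+26.2°) tan(+22.351°) = -0.2023, h₀ = 1.7745 rad.
Bracket: h₀ sin ϕ sin δ + cos ϕ cos δ sin h₀ = 1.7745×0.44151×0.38028 + 0.89726×0.92487×0.97932 = 0.297934 + 0.812688 = 1.110622.
Q̄ = (S_0/π) × [bracket] = (1361/π) × 1.110622 = 481.1 W/m².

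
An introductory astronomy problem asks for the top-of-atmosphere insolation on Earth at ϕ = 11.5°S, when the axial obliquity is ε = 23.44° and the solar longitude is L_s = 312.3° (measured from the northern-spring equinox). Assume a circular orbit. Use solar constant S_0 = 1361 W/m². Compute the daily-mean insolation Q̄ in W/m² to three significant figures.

Q̄ ≈ 446 W/m²

Solar declination: sin δ = sin ε · sin L_s = sin 23.44° × sin 312.3° = -0.29422, so δ = -17.111°.
cos h₀ = −tan(-11.5°) tan(-17.111°) = -0.0626, h₀ = 1.6335 rad.
Bracket: h₀ sin ϕ sin δ + cos ϕ cos δ sin h₀ = 1.6335×-0.19937×-0.29422 + 0.97992×0.95574×0.99804 = 0.095819 + 0.934713 = 1.030532.
Q̄ = (S_0/π) × [bracket] = (1361/π) × 1.030532 = 446.4 W/m².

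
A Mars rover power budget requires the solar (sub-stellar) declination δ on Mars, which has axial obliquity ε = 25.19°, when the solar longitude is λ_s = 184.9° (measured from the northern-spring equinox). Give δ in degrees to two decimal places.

sin δ = sin ε · sin λ_s = sin 25.19° × sin 184.9° = -0.036355.
δ = arcsin(-0.036355) = -2.08°.

δ = -2.08°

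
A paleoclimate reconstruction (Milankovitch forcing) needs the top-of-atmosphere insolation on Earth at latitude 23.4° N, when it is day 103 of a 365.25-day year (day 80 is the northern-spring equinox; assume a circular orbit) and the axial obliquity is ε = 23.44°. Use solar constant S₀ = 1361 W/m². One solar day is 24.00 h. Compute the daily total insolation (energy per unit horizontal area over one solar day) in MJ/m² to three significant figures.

Solar longitude: λ_s = 360° × (103 − 80)/365.25 = 22.669°.
sin δ = sin 23.44° × sin 22.669° = 0.15331, so δ = +8.819°.
cos H₀ = −tan(+23.4°) tan(+8.819°) = -0.0671, H₀ = 1.6380 rad.
Bracket: H₀ sin φ sin δ + cos φ cos δ sin H₀ = 1.6380×0.39715×0.15331 + 0.91775×0.98818×0.99774 = 0.099733 + 0.904853 = 1.004586.
Q̄ = (S₀/π) × [bracket] = (1361/π) × 1.004586 = 435.21 W/m².
Daily total = Q̄ × 24.00 h × 3600 s/h = 435.21 × 24.00 × 3600 / 10⁶ = 37.60 MJ/m².

37.6 MJ/m²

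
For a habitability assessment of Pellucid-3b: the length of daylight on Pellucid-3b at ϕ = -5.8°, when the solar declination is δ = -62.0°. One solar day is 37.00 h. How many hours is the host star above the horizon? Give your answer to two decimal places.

cos h₀ = −tan ϕ · tan δ = −tan(-5.8°) × tan(-62.000°) = -0.1910, so h₀ = 1.7630 rad = 101.01°.
Daylight = 2h₀/(2π) × 37.00 h = (1.7630/π) × 37.00 = 20.76 h.

20.76 h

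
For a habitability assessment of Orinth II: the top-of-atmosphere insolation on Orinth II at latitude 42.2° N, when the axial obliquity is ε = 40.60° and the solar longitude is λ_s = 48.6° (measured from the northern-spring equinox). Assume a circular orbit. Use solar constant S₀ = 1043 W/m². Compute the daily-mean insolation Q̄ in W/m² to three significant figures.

Solar declination: sin δ = sin ε · sin λ_s = sin 40.60° × sin 48.6° = 0.48815, so δ = +29.219°.
cos H₀ = −tan(+42.2°) tan(+29.219°) = -0.5072, H₀ = 2.1027 rad.
Bracket: H₀ sin φ sin δ + cos φ cos δ sin H₀ = 2.1027×0.67172×0.48815 + 0.74080×0.87276×0.86185 = 0.689476 + 0.557221 = 1.246697.
Q̄ = (S₀/π) × [bracket] = (1043/π) × 1.246697 = 413.9 W/m².

Q̄ ≈ 414 W/m²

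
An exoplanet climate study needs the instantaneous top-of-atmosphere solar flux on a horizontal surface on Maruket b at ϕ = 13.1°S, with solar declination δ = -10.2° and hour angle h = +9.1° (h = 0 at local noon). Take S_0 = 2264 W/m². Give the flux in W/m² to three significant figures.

2.23e+03 W/m²

cos θ_z = sin ϕ sin δ + cos ϕ cos δ cos h = 0.040136 + 0.946518 = 0.986654.
Flux = S_0 · cos θ_z = 2264 × 0.986654 = 2234 W/m².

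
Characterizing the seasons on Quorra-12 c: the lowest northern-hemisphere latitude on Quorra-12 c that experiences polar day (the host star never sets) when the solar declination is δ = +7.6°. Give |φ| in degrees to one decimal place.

Polar day requires cos H₀ = −tan φ tan δ ≤ −1, i.e. tan φ tan δ ≥ 1.
The boundary is |tan φ| · |tan δ| = 1, so |φ| = 90° − |δ| = 90° − 7.6° = 82.4° in the northern hemisphere.

|φ| = 82.4°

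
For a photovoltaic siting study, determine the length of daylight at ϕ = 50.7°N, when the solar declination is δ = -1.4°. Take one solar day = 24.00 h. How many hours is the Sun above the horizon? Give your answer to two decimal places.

cos h₀ = −tan ϕ · tan δ = −tan(+50.7°) × tan(-1.400°) = 0.0299, so h₀ = 1.5409 rad = 88.29°.
Daylight = 2h₀/(2π) × 24.00 h = (1.5409/π) × 24.00 = 11.77 h.

11.77 h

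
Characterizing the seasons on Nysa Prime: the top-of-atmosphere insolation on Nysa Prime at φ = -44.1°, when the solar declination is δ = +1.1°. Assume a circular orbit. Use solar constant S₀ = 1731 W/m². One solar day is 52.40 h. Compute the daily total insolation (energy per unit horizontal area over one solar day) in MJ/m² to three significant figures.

72.5 MJ/m²

cos H₀ = −tan(-44.1°) tan(+1.100°) = 0.0186, H₀ = 1.5522 rad.
Bracket: H₀ sin φ sin δ + cos φ cos δ sin H₀ = 1.5522×-0.69591×0.01920 + 0.71813×0.99982×0.99983 = -0.020740 + 0.717879 = 0.697139.
Q̄ = (S₀/π) × [bracket] = (1731/π) × 0.697139 = 384.12 W/m².
Daily total = Q̄ × 52.40 h × 3600 s/h = 384.12 × 52.40 × 3600 / 10⁶ = 72.46 MJ/m².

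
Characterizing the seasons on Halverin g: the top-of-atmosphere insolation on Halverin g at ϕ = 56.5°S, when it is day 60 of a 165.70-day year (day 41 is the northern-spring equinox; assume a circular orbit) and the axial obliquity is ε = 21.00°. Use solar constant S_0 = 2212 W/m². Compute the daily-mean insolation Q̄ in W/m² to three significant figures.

Solar longitude: L_s = 360° × (60 − 41)/165.70 = 41.279°.
sin δ = sin 21.00° × sin 41.279° = 0.23643, so δ = +13.676°.
cos h₀ = −tan(-56.5°) tan(+13.676°) = 0.3676, h₀ = 1.1943 rad.
Bracket: h₀ sin ϕ sin δ + cos ϕ cos δ sin h₀ = 1.1943×-0.83389×0.23643 + 0.55194×0.97165×0.92997 = -0.235464 + 0.498736 = 0.263272.
Q̄ = (S_0/π) × [bracket] = (2212/π) × 0.263272 = 185.4 W/m².

Q̄ ≈ 185 W/m²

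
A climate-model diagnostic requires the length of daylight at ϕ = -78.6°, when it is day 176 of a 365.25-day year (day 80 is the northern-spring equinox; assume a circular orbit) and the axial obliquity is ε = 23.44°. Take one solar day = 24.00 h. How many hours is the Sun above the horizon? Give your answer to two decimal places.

0.00 h

Solar longitude: L_s = 360° × (176 − 80)/365.25 = 94.620°.
sin δ = sin 23.44° × sin 94.620° = 0.39650, so δ = +23.359°.
cos h₀ = −tan ϕ · tan δ = 2.1420 ≥ 1, so the Sun never rises (polar night) and h₀ = 0.
Daylight = 2h₀/(2π) × 24.00 h = (0.0000/π) × 24.00 = 0.00 h.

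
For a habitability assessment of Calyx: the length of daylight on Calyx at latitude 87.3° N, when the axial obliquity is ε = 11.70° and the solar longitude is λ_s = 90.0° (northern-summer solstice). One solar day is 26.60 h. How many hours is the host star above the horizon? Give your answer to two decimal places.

Solar declination: sin δ = sin ε · sin λ_s = sin 11.70° × sin 90.0° = 0.20279, so δ = +11.700°.
Sunrise equation: cos H₀ = −tan φ · tan δ = -4.3913 ≤ −1, so the host star never sets (polar day) and H₀ = π.
Daylight = 2H₀/(2π) × 26.60 h = (3.1416/π) × 26.60 = 26.60 h.

26.60 h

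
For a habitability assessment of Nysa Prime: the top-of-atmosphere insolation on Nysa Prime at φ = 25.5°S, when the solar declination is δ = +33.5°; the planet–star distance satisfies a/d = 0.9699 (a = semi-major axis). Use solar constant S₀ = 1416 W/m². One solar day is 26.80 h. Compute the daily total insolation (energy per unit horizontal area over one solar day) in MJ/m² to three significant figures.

cos H₀ = −tan(-25.5°) tan(+33.500°) = 0.3157, H₀ = 1.2496 rad.
Bracket: H₀ sin φ sin δ + cos φ cos δ sin H₀ = 1.2496×-0.43051×0.55194 + 0.90259×0.83389×0.94886 = -0.296925 + 0.714170 = 0.417245.
Inverse-square distance factor (a/d)² = 0.9699² = 0.940706.
Q̄ = (S₀/π) × 0.940706 × [bracket] = (1416/π) × 0.940706 × 0.417245 = 176.91 W/m².
Daily total = Q̄ × 26.80 h × 3600 s/h = 176.91 × 26.80 × 3600 / 10⁶ = 17.07 MJ/m².

17.1 MJ/m²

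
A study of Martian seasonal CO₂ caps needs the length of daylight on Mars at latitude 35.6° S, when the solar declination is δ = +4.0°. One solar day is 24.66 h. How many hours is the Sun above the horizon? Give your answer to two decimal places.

11.94 h

cos h₀ = −tan ϕ · tan δ = −tan(-35.6°) × tan(+4.000°) = 0.0501, so h₀ = 1.5207 rad = 87.13°.
Daylight = 2h₀/(2π) × 24.66 h = (1.5207/π) × 24.66 = 11.94 h.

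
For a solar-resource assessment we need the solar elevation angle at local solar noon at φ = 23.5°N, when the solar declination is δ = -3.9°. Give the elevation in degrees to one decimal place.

62.6°

At local noon the hour angle is zero, so the zenith angle equals |φ − δ| = |+23.5° − (-3.900°)| = 27.400°.
Elevation = 90° − 27.400° = 62.6°.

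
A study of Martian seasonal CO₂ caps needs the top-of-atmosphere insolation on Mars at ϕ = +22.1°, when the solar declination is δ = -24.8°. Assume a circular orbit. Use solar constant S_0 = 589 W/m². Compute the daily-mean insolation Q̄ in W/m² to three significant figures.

Q̄ ≈ 114 W/m²

cos h₀ = −tan(+22.1°) tan(-24.800°) = 0.1876, h₀ = 1.3821 rad.
Bracket: h₀ sin ϕ sin δ + cos ϕ cos δ sin h₀ = 1.3821×0.37622×-0.41945 + 0.92653×0.90778×0.98224 = -0.218103 + 0.826148 = 0.608045.
Q̄ = (S_0/π) × [bracket] = (589/π) × 0.608045 = 114.0 W/m².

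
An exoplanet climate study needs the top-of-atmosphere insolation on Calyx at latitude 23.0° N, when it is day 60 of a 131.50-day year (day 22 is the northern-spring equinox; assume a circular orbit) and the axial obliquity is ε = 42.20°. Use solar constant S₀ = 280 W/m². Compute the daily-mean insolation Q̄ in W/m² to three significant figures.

Solar longitude: λ_s = 360° × (60 − 22)/131.50 = 104.030°.
sin δ = sin 42.20° × sin 104.030° = 0.65168, so δ = +40.668°.
cos H₀ = −tan(+23.0°) tan(+40.668°) = -0.3647, H₀ = 1.9441 rad.
Bracket: H₀ sin φ sin δ + cos φ cos δ sin H₀ = 1.9441×0.39073×0.65168 + 0.92050×0.75849×0.93113 = 0.495028 + 0.650106 = 1.145134.
Q̄ = (S₀/π) × [bracket] = (280/π) × 1.145134 = 102.1 W/m².

Q̄ ≈ 102 W/m²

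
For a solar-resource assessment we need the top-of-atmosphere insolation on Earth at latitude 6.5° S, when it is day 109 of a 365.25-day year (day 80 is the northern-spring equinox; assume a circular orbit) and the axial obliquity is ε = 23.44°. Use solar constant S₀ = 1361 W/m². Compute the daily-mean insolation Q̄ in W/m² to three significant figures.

Solar longitude: λ_s = 360° × (109 − 80)/365.25 = 28.583°.
sin δ = sin 23.44° × sin 28.583° = 0.19032, so δ = +10.971°.
cos H₀ = −tan(-6.5°) tan(+10.971°) = 0.0221, H₀ = 1.5487 rad.
Bracket: H₀ sin φ sin δ + cos φ cos δ sin H₀ = 1.5487×-0.11320×0.19032 + 0.99357×0.98172×0.99976 = -0.033366 + 0.975173 = 0.941807.
Q̄ = (S₀/π) × [bracket] = (1361/π) × 0.941807 = 408.0 W/m².

Q̄ ≈ 408 W/m²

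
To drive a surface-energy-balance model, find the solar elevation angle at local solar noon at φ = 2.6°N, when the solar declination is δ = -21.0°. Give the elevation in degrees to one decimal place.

66.4°

At local noon the hour angle is zero, so the zenith angle equals |φ − δ| = |+2.6° − (-21.000°)| = 23.600°.
Elevation = 90° − 23.600° = 66.4°.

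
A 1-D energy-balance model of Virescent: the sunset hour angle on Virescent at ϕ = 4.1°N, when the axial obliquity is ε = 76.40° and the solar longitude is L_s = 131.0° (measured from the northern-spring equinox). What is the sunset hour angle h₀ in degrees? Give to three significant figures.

Solar declination: sin δ = sin ε · sin L_s = sin 76.40° × sin 131.0° = 0.73355, so δ = +47.185°.
cos h₀ = −tan ϕ · tan δ = −tan(+4.1°) × tan(+47.185°) = -0.0774, so h₀ = 1.6482 rad = 94.44°.

h₀ = 94.4°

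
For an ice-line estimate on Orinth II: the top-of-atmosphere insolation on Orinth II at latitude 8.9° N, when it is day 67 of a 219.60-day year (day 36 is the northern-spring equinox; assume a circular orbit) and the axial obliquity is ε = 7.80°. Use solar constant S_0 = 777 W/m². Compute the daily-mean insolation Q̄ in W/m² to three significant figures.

Solar longitude: L_s = 360° × (67 − 36)/219.60 = 50.820°.
sin δ = sin 7.80° × sin 50.820° = 0.10520, so δ = +6.039°.
cos h₀ = −tan(+8.9°) tan(+6.039°) = -0.0166, h₀ = 1.5874 rad.
Bracket: h₀ sin ϕ sin δ + cos ϕ cos δ sin h₀ = 1.5874×0.15471×0.10520 + 0.98796×0.99445×0.99986 = 0.025836 + 0.982339 = 1.008175.
Q̄ = (S_0/π) × [bracket] = (777/π) × 1.008175 = 249.3 W/m².

Q̄ ≈ 249 W/m²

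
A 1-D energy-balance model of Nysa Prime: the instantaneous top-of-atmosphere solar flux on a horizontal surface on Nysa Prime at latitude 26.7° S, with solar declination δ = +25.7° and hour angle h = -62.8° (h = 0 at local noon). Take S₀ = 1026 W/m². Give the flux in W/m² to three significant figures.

cos θ_z = sin φ sin δ + cos φ cos δ cos h = -0.194851 + 0.367962 = 0.173111.
Flux = S₀ · cos θ_z = 1026 × 0.173111 = 177.6 W/m².

178 W/m²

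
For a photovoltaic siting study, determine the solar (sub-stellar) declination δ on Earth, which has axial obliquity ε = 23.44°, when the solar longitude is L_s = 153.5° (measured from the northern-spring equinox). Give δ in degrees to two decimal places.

sin δ = sin ε · sin L_s = sin 23.44° × sin 153.5° = 0.177492.
δ = arcsin(0.177492) = +10.22°.

δ = +10.22°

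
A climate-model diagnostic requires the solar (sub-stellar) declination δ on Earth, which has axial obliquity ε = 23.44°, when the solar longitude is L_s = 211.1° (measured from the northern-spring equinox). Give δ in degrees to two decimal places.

sin δ = sin ε · sin L_s = sin 23.44° × sin 211.1° = -0.205471.
δ = arcsin(-0.205471) = -11.86°.

δ = -11.86°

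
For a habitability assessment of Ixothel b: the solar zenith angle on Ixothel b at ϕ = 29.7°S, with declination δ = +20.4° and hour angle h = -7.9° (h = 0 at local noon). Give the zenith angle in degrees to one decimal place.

cos θ_z = sin ϕ sin δ + cos ϕ cos δ cos h = -0.172703 + 0.806426 = 0.633723.
θ_z = arccos(0.633723) = 50.7°.

θ_z = 50.7°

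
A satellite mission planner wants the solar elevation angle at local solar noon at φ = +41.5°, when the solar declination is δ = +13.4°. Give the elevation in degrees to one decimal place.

61.9°

At local noon the hour angle is zero, so the zenith angle equals |φ − δ| = |+41.5° − (+13.400°)| = 28.100°.
Elevation = 90° − 28.100° = 61.9°.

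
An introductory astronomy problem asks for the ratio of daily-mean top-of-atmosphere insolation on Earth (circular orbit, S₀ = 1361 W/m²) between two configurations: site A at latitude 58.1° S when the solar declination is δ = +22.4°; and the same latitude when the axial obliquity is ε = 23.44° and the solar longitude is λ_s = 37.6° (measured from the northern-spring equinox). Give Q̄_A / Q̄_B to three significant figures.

— Configuration A (φ=-58.1°):
cos H₀ = −tan(-58.1°) tan(+22.400°) = 0.6622, H₀ = 0.8471 rad.
Bracket: H₀ sin φ sin δ + cos φ cos δ sin H₀ = 0.8471×-0.84897×0.38107 + 0.52844×0.92455×0.74935 = -0.274051 + 0.366109 = 0.092058.
Q̄ = (S₀/π) × [bracket] = (1361/π) × 0.092058 = 39.881 W/m².
— Configuration B (φ=-58.1°):
Solar declination: sin δ = sin ε · sin λ_s = sin 23.44° × sin 37.6° = 0.24271, so δ = +14.046°.
cos H₀ = −tan(-58.1°) tan(+14.046°) = 0.4019, H₀ = 1.1572 rad.
Bracket: H₀ sin φ sin δ + cos φ cos δ sin H₀ = 1.1572×-0.84897×0.24271 + 0.52844×0.97010×0.91566 = -0.238445 + 0.469404 = 0.230959.
Q̄ = (S₀/π) × [bracket] = (1361/π) × 0.230959 = 100.06 W/m².
Ratio Q̄_A / Q̄_B = 39.881 / 100.06 = 0.3986.

Q̄_A / Q̄_B ≈ 0.399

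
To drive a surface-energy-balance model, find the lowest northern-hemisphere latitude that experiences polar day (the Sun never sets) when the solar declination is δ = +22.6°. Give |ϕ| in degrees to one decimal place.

Polar day requires cos h₀ = −tan ϕ tan δ ≤ −1, i.e. tan ϕ tan δ ≥ 1.
The boundary is |tan ϕ| · |tan δ| = 1, so |ϕ| = 90° − |δ| = 90° − 22.6° = 67.4° in the northern hemisphere.

|ϕ| = 67.4°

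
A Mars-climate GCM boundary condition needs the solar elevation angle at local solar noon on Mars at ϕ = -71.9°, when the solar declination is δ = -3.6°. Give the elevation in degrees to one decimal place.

21.7°

At local noon the hour angle is zero, so the zenith angle equals |ϕ − δ| = |-71.9° − (-3.600°)| = 68.300°.
Elevation = 90° − 68.300° = 21.7°.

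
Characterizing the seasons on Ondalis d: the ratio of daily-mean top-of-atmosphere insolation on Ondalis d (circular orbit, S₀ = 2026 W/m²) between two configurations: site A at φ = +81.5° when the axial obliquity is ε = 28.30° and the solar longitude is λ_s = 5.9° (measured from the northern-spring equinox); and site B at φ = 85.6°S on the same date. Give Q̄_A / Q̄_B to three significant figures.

Q̄_A / Q̄_B ≈ 14.2

— Configuration A (φ=+81.5°):
Solar declination: sin δ = sin ε · sin λ_s = sin 28.30° × sin 5.9° = 0.04873, so δ = +2.793°.
cos H₀ = −tan(+81.5°) tan(+2.793°) = -0.3265, H₀ = 1.9034 rad.
Bracket: H₀ sin φ sin δ + cos φ cos δ sin H₀ = 1.9034×0.98902×0.04873 + 0.14781×0.99881×0.94521 = 0.091734 + 0.139545 = 0.231279.
Q̄ = (S₀/π) × [bracket] = (2026/π) × 0.231279 = 149.15 W/m².
— Configuration B (φ=-85.6°):
cos H₀ = −tan(-85.6°) tan(+2.793°) = 0.6341, H₀ = 0.8840 rad.
Bracket: H₀ sin φ sin δ + cos φ cos δ sin H₀ = 0.8840×-0.99705×0.04873 + 0.07672×0.99881×0.77326 = -0.042950 + 0.059254 = 0.016304.
Q̄ = (S₀/π) × [bracket] = (2026/π) × 0.016304 = 10.514 W/m².
Ratio Q̄_A / Q̄_B = 149.15 / 10.514 = 14.19.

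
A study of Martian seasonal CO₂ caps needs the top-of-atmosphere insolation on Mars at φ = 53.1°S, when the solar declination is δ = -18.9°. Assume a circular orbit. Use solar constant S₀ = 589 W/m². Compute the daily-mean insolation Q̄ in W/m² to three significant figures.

cos H₀ = −tan(-53.1°) tan(-18.900°) = -0.4560, H₀ = 2.0443 rad.
Bracket: H₀ sin φ sin δ + cos φ cos δ sin H₀ = 2.0443×-0.79968×-0.32392 + 0.60042×0.94609×0.88998 = 0.529540 + 0.505554 = 1.035094.
Q̄ = (S₀/π) × [bracket] = (589/π) × 1.035094 = 194.1 W/m².

Q̄ ≈ 194 W/m²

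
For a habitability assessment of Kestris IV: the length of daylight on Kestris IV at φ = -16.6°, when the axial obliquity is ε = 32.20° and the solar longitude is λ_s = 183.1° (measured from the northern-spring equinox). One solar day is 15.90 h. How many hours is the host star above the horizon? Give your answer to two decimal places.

Solar declination: sin δ = sin ε · sin λ_s = sin 32.20° × sin 183.1° = -0.02882, so δ = -1.651°.
cos H₀ = −tan φ · tan δ = −tan(-16.6°) × tan(-1.651°) = -0.0086, so H₀ = 1.5794 rad = 90.49°.
Daylight = 2H₀/(2π) × 15.90 h = (1.5794/π) × 15.90 = 7.99 h.

7.99 h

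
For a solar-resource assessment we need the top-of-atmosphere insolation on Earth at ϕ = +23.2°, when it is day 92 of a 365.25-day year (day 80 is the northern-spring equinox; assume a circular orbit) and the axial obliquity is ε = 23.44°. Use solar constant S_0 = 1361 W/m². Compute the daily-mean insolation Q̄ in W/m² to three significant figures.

Solar longitude: L_s = 360° × (92 − 80)/365.25 = 11.828°.
sin δ = sin 23.44° × sin 11.828° = 0.08153, so δ = +4.677°.
cos h₀ = −tan(+23.2°) tan(+4.677°) = -0.0351, h₀ = 1.6059 rad.
Bracket: h₀ sin ϕ sin δ + cos ϕ cos δ sin h₀ = 1.6059×0.39394×0.08153 + 0.91914×0.99667×0.99939 = 0.051578 + 0.915520 = 0.967098.
Q̄ = (S_0/π) × [bracket] = (1361/π) × 0.967098 = 419.0 W/m².

Q̄ ≈ 419 W/m²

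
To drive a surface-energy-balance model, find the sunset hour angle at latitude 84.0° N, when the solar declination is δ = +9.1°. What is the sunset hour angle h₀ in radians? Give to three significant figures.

h₀ = 3.14 rad

Sunrise equation: cos h₀ = −tan ϕ · tan δ = -1.5240 ≤ −1, so the Sun never sets (polar day) and h₀ = π.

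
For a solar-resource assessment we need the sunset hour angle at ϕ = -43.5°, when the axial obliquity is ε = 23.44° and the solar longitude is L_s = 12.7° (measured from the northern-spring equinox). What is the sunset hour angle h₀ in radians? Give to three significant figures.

h₀ = 1.49 rad

Solar declination: sin δ = sin ε · sin L_s = sin 23.44° × sin 12.7° = 0.08745, so δ = +5.017°.
cos h₀ = −tan ϕ · tan δ = −tan(-43.5°) × tan(+5.017°) = 0.0833, so h₀ = 1.4874 rad = 85.22°.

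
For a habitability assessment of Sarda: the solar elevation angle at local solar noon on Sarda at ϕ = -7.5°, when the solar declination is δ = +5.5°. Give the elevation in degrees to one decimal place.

77.0°

At local noon the hour angle is zero, so the zenith angle equals |ϕ − δ| = |-7.5° − (+5.500°)| = 13.000°.
Elevation = 90° − 13.000° = 77.0°.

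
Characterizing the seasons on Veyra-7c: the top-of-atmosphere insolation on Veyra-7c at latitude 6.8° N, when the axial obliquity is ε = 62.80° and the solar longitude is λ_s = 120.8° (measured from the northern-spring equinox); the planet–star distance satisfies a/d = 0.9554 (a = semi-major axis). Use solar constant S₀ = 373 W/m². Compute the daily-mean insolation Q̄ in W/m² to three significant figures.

Q̄ ≈ 85.5 W/m²

Solar declination: sin δ = sin ε · sin λ_s = sin 62.80° × sin 120.8° = 0.76397, so δ = +49.816°.
cos H₀ = −tan(+6.8°) tan(+49.816°) = -0.1412, H₀ = 1.7125 rad.
Bracket: H₀ sin φ sin δ + cos φ cos δ sin H₀ = 1.7125×0.11840×0.76397 + 0.99297×0.64525×0.98998 = 0.154903 + 0.634294 = 0.789197.
Inverse-square distance factor (a/d)² = 0.9554² = 0.912789.
Q̄ = (S₀/π) × 0.912789 × [bracket] = (373/π) × 0.912789 × 0.789197 = 85.53 W/m².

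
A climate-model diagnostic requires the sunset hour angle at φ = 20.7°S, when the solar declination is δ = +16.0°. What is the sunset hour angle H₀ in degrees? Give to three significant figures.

cos H₀ = −tan φ · tan δ = −tan(-20.7°) × tan(+16.000°) = 0.1084, so H₀ = 1.4622 rad = 83.78°.

H₀ = 83.8°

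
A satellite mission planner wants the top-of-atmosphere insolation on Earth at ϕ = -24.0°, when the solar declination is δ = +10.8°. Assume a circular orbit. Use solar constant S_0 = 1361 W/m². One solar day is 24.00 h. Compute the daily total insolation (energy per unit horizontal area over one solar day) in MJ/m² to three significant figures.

cos h₀ = −tan(-24.0°) tan(+10.800°) = 0.0849, h₀ = 1.4858 rad.
Bracket: h₀ sin ϕ sin δ + cos ϕ cos δ sin h₀ = 1.4858×-0.40674×0.18738 + 0.91355×0.98229×0.99639 = -0.113240 + 0.894132 = 0.780892.
Q̄ = (S_0/π) × [bracket] = (1361/π) × 0.780892 = 338.30 W/m².
Daily total = Q̄ × 24.00 h × 3600 s/h = 338.30 × 24.00 × 3600 / 10⁶ = 29.23 MJ/m².

29.2 MJ/m²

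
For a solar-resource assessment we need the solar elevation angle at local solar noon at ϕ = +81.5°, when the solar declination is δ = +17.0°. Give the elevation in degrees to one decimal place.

At local noon the hour angle is zero, so the zenith angle equals |ϕ − δ| = |+81.5° − (+17.000°)| = 64.500°.
Elevation = 90° − 64.500° = 25.5°.

25.5°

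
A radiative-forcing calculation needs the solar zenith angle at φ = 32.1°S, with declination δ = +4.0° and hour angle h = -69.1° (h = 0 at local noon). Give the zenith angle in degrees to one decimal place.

cos θ_z = sin φ sin δ + cos φ cos δ cos h = -0.037068 + 0.301464 = 0.264396.
θ_z = arccos(0.264396) = 74.7°.

θ_z = 74.7°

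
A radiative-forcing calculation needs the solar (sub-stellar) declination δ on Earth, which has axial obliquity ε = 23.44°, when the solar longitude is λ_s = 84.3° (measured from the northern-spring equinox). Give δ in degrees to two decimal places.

δ = +23.32°

sin δ = sin ε · sin λ_s = sin 23.44° × sin 84.3° = 0.395822.
δ = arcsin(0.395822) = +23.32°.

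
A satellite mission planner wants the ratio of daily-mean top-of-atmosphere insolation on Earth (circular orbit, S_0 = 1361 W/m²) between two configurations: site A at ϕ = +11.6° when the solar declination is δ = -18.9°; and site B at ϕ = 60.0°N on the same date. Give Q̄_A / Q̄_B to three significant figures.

Q̄_A / Q̄_B ≈ 6.99

— Configuration A (ϕ=+11.6°):
cos h₀ = −tan(+11.6°) tan(-18.900°) = 0.0703, h₀ = 1.5005 rad.
Bracket: h₀ sin ϕ sin δ + cos ϕ cos δ sin h₀ = 1.5005×0.20108×-0.32392 + 0.97958×0.94609×0.99753 = -0.097733 + 0.924482 = 0.826749.
Q̄ = (S_0/π) × [bracket] = (1361/π) × 0.826749 = 358.16 W/m².
— Configuration B (ϕ=+60.0°):
cos h₀ = −tan(+60.0°) tan(-18.900°) = 0.5930, h₀ = 0.9360 rad.
Bracket: h₀ sin ϕ sin δ + cos ϕ cos δ sin h₀ = 0.9360×0.86603×-0.32392 + 0.50000×0.94609×0.80519 = -0.262571 + 0.380891 = 0.118320.
Q̄ = (S_0/π) × [bracket] = (1361/π) × 0.118320 = 51.259 W/m².
Ratio Q̄_A / Q̄_B = 358.16 / 51.259 = 6.987.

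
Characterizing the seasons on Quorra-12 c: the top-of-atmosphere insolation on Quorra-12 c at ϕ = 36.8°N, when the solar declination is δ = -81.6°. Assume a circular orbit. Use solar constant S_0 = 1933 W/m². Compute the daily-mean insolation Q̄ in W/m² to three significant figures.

cos h₀ = −tan(+36.8°) tan(-81.600°) = 5.0661 ≥ 1 ⇒ polar night, h₀ = 0 and Q̄ = 0.

Q̄ ≈ 0.00 W/m²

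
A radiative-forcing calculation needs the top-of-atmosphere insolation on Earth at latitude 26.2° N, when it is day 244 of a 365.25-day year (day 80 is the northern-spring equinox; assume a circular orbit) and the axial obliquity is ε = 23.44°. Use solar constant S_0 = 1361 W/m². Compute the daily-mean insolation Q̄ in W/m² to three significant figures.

Q̄ ≈ 424 W/m²

Solar longitude: L_s = 360° × (244 − 80)/365.25 = 161.643°.
sin δ = sin 23.44° × sin 161.643° = 0.12528, so δ = +7.197°.
cos h₀ = −tan(+26.2°) tan(+7.197°) = -0.0621, h₀ = 1.6330 rad.
Bracket: h₀ sin ϕ sin δ + cos ϕ cos δ sin h₀ = 1.6330×0.44151×0.12528 + 0.89726×0.99212×0.99807 = 0.090325 + 0.888472 = 0.978797.
Q̄ = (S_0/π) × [bracket] = (1361/π) × 0.978797 = 424.0 W/m².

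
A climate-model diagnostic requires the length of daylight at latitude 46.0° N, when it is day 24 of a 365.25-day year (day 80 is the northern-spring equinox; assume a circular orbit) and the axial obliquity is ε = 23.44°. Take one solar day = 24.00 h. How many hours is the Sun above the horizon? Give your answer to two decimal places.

Solar longitude: λ_s = 360° × (24 − 80)/365.25 = -55.195°, i.e. -55.195° + 360° = 304.805°.
sin δ = sin 23.44° × sin 304.805° = -0.32662, so δ = -19.064°.
cos H₀ = −tan φ · tan δ = −tan(+46.0°) × tan(-19.064°) = 0.3579, so H₀ = 1.2048 rad = 69.03°.
Daylight = 2H₀/(2π) × 24.00 h = (1.2048/π) × 24.00 = 9.20 h.

9.20 h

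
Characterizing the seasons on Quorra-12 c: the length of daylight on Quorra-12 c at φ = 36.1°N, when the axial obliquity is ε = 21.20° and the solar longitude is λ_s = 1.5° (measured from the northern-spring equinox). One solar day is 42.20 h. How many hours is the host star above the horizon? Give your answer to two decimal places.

Solar declination: sin δ = sin ε · sin λ_s = sin 21.20° × sin 1.5° = 0.00947, so δ = +0.542°.
cos H₀ = −tan φ · tan δ = −tan(+36.1°) × tan(+0.542°) = -0.0069, so H₀ = 1.5777 rad = 90.40°.
Daylight = 2H₀/(2π) × 42.20 h = (1.5777/π) × 42.20 = 21.19 h.

21.19 h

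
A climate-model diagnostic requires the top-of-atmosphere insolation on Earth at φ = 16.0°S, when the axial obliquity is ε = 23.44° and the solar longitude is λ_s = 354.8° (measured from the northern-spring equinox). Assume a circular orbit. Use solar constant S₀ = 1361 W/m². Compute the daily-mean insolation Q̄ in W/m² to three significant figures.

Q̄ ≈ 423 W/m²

Solar declination: sin δ = sin ε · sin λ_s = sin 23.44° × sin 354.8° = -0.03605, so δ = -2.066°.
cos H₀ = −tan(-16.0°) tan(-2.066°) = -0.0103, H₀ = 1.5811 rad.
Bracket: H₀ sin φ sin δ + cos φ cos δ sin H₀ = 1.5811×-0.27564×-0.03605 + 0.96126×0.99935×0.99995 = 0.015711 + 0.960587 = 0.976298.
Q̄ = (S₀/π) × [bracket] = (1361/π) × 0.976298 = 423.0 W/m².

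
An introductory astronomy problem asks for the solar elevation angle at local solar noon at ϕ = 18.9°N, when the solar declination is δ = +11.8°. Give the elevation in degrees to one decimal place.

At local noon the hour angle is zero, so the zenith angle equals |ϕ − δ| = |+18.9° − (+11.800°)| = 7.100°.
Elevation = 90° − 7.100° = 82.9°.

82.9°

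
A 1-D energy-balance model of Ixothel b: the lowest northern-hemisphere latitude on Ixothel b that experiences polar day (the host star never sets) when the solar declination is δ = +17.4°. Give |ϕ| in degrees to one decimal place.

|ϕ| = 72.6°

Polar day requires cos h₀ = −tan ϕ tan δ ≤ −1, i.e. tan ϕ tan δ ≥ 1.
The boundary is |tan ϕ| · |tan δ| = 1, so |ϕ| = 90° − |δ| = 90° − 17.4° = 72.6° in the northern hemisphere.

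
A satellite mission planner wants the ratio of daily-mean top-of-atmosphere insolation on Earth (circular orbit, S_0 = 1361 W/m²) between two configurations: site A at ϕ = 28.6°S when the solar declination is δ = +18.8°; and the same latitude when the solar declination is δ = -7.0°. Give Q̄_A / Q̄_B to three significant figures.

Q̄_A / Q̄_B ≈ 0.625

— Configuration A (ϕ=-28.6°):
cos h₀ = −tan(-28.6°) tan(+18.800°) = 0.1856, h₀ = 1.3841 rad.
Bracket: h₀ sin ϕ sin δ + cos ϕ cos δ sin h₀ = 1.3841×-0.47869×0.32227 + 0.87798×0.94665×0.98262 = -0.213522 + 0.816695 = 0.603173.
Q̄ = (S_0/π) × [bracket] = (1361/π) × 0.603173 = 261.31 W/m².
— Configuration B (ϕ=-28.6°):
cos h₀ = −tan(-28.6°) tan(-7.000°) = -0.0669, h₀ = 1.6378 rad.
Bracket: h₀ sin ϕ sin δ + cos ϕ cos δ sin h₀ = 1.6378×-0.47869×-0.12187 + 0.87798×0.99255×0.99776 = 0.095546 + 0.869487 = 0.965033.
Q̄ = (S_0/π) × [bracket] = (1361/π) × 0.965033 = 418.07 W/m².
Ratio Q̄_A / Q̄_B = 261.31 / 418.07 = 0.6250.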